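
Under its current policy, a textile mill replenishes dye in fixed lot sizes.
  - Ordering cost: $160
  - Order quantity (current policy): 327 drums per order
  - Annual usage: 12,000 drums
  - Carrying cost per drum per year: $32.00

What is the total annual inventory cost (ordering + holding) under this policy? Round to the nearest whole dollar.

Ordering: D/Q × S = 12,000/327 × $160 = $5,871.56
Holding:  Q/2 × H = 327/2 × $32 = $5,232.00
Total = $5,871.56 + $5,232.00 = $11,103.56

$11,104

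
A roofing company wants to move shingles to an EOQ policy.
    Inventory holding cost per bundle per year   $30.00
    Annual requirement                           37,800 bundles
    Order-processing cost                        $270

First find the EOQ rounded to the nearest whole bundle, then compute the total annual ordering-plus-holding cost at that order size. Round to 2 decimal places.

EOQ = √(2DS/H) = √(2 × 37,800 × 270 / 30)
    = √(680,400.00) ≈ 824.86 → Q = 825 bundles
Ordering: D/Q × S = 37,800/825 × $270 = $12,370.91
Holding:  Q/2 × H = 825/2 × $30 = $12,375.00
Total = $12,370.91 + $12,375.00 = $24,745.91

$24,745.91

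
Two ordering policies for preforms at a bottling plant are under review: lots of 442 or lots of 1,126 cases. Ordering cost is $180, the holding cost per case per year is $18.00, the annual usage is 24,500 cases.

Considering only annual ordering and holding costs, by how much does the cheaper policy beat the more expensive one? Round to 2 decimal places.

$95.14

TC(Q) = (D/Q)S + (Q/2)H
TC(442) = (24,500/442)×180 + (442/2)×18 = $13,955.38
TC(1,126) = (24,500/1,126)×180 + (1,126/2)×18 = $14,050.52
|ΔTC| = |$13,955.38 − $14,050.52| = $95.14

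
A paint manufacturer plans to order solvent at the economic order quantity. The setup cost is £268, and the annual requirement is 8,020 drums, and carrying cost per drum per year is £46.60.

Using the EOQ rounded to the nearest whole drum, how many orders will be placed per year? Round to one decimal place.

Optimal lot size Q* = (2 × 8,020 × £268 / £46.6)^½ ≈ 303.72 → Q = 304
N = D/Q = 8,020/304 ≈ 26.382 orders/yr

26.4 orders per year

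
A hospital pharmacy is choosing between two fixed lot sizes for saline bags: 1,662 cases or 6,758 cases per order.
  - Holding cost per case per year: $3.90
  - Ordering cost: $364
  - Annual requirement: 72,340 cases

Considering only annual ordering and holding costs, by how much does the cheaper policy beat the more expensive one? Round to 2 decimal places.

TC(Q) = (D/Q)S + (Q/2)H
TC(1,662) = (72,340/1,662)×364 + (1,662/2)×3.9 = $19,084.32
TC(6,758) = (72,340/6,758)×364 + (6,758/2)×3.9 = $17,074.48
|ΔTC| = |$19,084.32 − $17,074.48| = $2,009.83

$2,009.83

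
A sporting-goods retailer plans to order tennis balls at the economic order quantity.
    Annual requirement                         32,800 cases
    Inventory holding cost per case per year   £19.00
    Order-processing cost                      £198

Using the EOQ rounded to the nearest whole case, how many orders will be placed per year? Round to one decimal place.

2DS/H = 2·32,800·198/19 = 683,621.05
EOQ = √683,621.05 ≈ 826.81 → Q = 827
Orders per year = D/Q = 32,800 / 827 = 39.661

39.7 orders per year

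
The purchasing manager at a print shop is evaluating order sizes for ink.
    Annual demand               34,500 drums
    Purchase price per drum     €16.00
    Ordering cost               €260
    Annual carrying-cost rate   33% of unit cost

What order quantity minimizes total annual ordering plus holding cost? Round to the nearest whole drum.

Holding cost per drum per year: H = 33% × €16 = €5.2800
Q* = √(2·D·S / H) = √(2·34,500·260 / 5.28) = √3,397,727.3 ≈ 1,843.29

1,843 drums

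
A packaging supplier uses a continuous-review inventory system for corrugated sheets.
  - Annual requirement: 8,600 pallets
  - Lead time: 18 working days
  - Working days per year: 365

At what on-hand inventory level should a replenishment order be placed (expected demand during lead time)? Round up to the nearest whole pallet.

425 pallets

Daily demand d = 8,600 / 365 = 23.562 pallets/day
Demand during lead time = 23.562 × 18 = 424.11
Reorder point = 424.11 → round up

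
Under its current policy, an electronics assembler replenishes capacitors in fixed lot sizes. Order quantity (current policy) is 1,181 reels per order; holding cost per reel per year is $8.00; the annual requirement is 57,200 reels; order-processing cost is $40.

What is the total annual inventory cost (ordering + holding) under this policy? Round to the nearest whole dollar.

Ordering: D/Q × S = 57,200/1,181 × $40 = $1,937.34
Holding:  Q/2 × H = 1,181/2 × $8 = $4,724.00
Total = $1,937.34 + $4,724.00 = $6,661.34

$6,661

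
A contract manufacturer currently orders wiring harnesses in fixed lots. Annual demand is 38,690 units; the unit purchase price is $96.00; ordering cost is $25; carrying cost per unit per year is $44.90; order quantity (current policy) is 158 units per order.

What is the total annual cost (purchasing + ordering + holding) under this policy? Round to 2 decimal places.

Annual ordering cost = (D/Q)·S = (38,690/158) × 25 = $6,121.84
Annual holding cost  = (Q/2)·H = (158/2) × 44.9 = $3,547.10
Purchase cost = D·C = 38,690 × 96 = $3,714,240.00
Total = $6,121.84 + $3,547.10 + $3,714,240.00 = $3,723,908.94

$3,723,908.94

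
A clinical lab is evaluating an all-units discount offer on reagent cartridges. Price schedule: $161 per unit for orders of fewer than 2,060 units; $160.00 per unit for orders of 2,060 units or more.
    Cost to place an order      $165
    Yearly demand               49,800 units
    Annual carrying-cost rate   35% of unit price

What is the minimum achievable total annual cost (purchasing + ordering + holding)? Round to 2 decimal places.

$8,029,668.83

H₁ = 35%×$161 = $56.3500;  H₂ = 35%×$160.00 = $56.0000
EOQ₁ = √(2×49,800×165/56.3500) = 540.04  (< 2,060, feasible at tier 1)
EOQ₂ = √(2×49,800×165/56.0000) = 541.72  (< 2,060 → use Q = 2,060 at tier-2 price)
TC(tier 1 (EOQ₁), Q≈540.0) = $8,048,231.17
TC(tier 2, Q≈2,060.0) = $8,029,668.83
Minimum at tier 2: $8,029,668.83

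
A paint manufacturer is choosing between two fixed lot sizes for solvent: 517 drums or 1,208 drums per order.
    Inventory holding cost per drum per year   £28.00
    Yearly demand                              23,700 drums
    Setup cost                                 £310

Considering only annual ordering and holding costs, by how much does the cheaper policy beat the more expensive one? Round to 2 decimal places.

For each Q, cost = (D/Q)·S + (Q/2)·H.
TC(517) = (23,700/517)×310 + (517/2)×28 = £21,448.83
TC(1,208) = (23,700/1,208)×310 + (1,208/2)×28 = £22,993.95
|ΔTC| = |£21,448.83 − £22,993.95| = £1,545.12

£1,545.12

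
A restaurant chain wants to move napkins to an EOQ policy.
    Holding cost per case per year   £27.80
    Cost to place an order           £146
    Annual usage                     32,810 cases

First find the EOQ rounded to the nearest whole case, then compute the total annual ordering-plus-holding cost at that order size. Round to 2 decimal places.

£16,319.88

EOQ = √(2DS/H) = √(2 × 32,810 × 146 / 27.8)
    = √(344,623.02) ≈ 587.05 → Q = 587 cases
Annual ordering cost = (D/Q)·S = (32,810/587) × 146 = £8,160.58
Annual holding cost  = (Q/2)·H = (587/2) × 27.8 = £8,159.30
Total = £8,160.58 + £8,159.30 = £16,319.88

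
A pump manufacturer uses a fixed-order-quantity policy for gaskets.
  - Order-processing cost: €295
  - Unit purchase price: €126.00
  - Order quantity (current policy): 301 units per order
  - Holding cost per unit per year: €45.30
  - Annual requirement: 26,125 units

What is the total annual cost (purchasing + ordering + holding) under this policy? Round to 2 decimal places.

€3,324,171.89

Orders/yr = 26,125/301 = 86.794; ordering cost = 86.794 × €295 = €25,604.24
Average inventory = 301/2 = 150.5; holding cost = 150.5 × €45.3 = €6,817.65
Purchase cost = D·C = 26,125 × 126 = €3,291,750.00
Total = €25,604.24 + €6,817.65 + €3,291,750.00 = €3,324,171.89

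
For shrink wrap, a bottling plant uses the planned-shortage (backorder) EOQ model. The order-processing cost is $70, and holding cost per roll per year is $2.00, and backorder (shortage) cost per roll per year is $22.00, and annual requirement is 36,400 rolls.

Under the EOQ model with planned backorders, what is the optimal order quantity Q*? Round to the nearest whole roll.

1,667 rolls

Basic EOQ = √(2·36,400·70/2) = 1,596.246
Backorder adjustment √((H+b)/b) = √((2+22)/22) = 1.0445
Q* = 1,596.246 × 1.0445 ≈ 1,667.22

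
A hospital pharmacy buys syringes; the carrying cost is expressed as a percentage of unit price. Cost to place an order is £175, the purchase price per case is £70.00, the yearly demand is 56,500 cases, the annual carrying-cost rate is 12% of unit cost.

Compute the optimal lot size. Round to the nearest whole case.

Carrying cost H = £70 × 12% = £8.4000/case/yr
2DS/H = 2·56,500·175/8.4 = 2,354,166.67
EOQ = √2,354,166.67 ≈ 1,534.33

1,534 cases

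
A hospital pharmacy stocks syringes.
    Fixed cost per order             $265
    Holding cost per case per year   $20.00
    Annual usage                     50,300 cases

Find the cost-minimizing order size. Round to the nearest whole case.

1,155 cases

Optimal lot size Q* = (2 × 50,300 × $265 / $20)^½ ≈ 1,154.53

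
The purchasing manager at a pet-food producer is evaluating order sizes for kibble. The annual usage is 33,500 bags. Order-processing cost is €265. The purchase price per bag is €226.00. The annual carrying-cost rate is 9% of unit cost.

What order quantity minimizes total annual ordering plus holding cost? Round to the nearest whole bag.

Carrying cost H = €226 × 9% = €20.3400/bag/yr
2DS/H = 2·33,500·265/20.34 = 872,910.52
EOQ = √872,910.52 ≈ 934.30

934 bags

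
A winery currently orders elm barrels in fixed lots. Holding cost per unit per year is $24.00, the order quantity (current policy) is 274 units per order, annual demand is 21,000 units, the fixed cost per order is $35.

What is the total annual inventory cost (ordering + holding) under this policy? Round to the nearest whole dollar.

$5,970

Annual ordering cost = (D/Q)·S = (21,000/274) × 35 = $2,682.48
Annual holding cost  = (Q/2)·H = (274/2) × 24 = $3,288.00
Total = $2,682.48 + $3,288.00 = $5,970.48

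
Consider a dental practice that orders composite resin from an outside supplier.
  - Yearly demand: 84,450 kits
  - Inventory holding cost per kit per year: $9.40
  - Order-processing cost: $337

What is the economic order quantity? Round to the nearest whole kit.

2,461 kits

Optimal lot size Q* = (2 × 84,450 × $337 / $9.4)^½ ≈ 2,460.74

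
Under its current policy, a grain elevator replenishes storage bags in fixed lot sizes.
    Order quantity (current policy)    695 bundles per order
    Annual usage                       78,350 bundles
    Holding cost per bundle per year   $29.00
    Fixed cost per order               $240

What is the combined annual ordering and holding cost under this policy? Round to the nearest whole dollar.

$37,134

Annual ordering cost = (D/Q)·S = (78,350/695) × 240 = $27,056.12
Annual holding cost  = (Q/2)·H = (695/2) × 29 = $10,077.50
Total = $27,056.12 + $10,077.50 = $37,133.62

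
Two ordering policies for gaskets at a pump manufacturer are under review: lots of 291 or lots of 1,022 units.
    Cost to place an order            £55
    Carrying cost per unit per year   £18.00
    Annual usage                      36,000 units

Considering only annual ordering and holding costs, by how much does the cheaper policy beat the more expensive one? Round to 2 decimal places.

Annual cost at Q: ordering D·S/Q plus holding Q·H/2.
TC(291) = (36,000/291)×55 + (291/2)×18 = £9,423.12
TC(1,022) = (36,000/1,022)×55 + (1,022/2)×18 = £11,135.38
Lots of 291 are cheaper by £1,712.25.

£1,712.25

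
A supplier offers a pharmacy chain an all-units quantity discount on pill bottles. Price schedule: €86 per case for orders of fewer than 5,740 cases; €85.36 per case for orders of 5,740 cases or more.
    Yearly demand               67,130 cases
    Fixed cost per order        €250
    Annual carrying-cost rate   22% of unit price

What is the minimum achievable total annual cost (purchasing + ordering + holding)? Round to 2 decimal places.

€5,787,036.88

H₁ = 22%×€86 = €18.9200;  H₂ = 22%×€85.36 = €18.7792
EOQ₁ = √(2×67,130×250/18.9200) = 1,331.93  (< 5,740, feasible at tier 1)
EOQ₂ = √(2×67,130×250/18.7792) = 1,336.92  (< 5,740 → use Q = 5,740 at tier-2 price)
TC(tier 1 (EOQ₁), Q≈1,331.9) = €5,798,380.19
TC(tier 2, Q≈5,740.0) = €5,787,036.88
Minimum at tier 2: €5,787,036.88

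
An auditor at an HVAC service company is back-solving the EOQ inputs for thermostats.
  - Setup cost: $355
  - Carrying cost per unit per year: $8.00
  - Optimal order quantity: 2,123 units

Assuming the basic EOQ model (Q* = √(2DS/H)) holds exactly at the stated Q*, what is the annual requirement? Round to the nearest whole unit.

From Q* = √(2DS/H) ⇒ Q*² = 2DS/H.
D = Q²H / (2S) = 2,123² × 8 / (2 × 355) = 50,784.55

50,785 units per year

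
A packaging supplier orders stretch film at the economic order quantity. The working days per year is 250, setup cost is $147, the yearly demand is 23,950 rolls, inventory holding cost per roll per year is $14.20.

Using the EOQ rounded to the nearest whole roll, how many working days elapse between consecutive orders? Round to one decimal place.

7.3 days

Q* = √(2·D·S / H) = √(2·23,950·147 / 14.2) = √495,866.2 ≈ 704.18 → Q = 704 rolls
T = Q/D × 250 days = 704/23,950 × 250 = 7.349 days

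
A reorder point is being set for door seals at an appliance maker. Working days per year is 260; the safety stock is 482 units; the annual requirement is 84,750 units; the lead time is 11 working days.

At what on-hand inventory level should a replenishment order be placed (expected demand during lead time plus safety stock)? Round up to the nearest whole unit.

Daily demand d = 84,750 / 260 = 325.962 units/day
Demand during lead time = 325.962 × 11 = 3,585.58
Reorder point = 3,585.58 + 482 = 4,067.58 → round up

4,068 units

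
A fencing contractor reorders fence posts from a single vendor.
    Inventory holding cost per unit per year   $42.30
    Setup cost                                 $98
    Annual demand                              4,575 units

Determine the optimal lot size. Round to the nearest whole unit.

146 units

EOQ = √(2DS/H) = √(2 × 4,575 × 98 / 42.3)
    = √(21,198.58) ≈ 145.60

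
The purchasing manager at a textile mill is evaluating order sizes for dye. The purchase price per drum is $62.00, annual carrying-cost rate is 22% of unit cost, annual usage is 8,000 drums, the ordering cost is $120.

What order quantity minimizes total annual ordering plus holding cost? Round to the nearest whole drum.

375 drums

Carrying cost H = $62 × 22% = $13.6400/drum/yr
Q* = √(2·D·S / H) = √(2·8,000·120 / 13.64) = √140,762.5 ≈ 375.18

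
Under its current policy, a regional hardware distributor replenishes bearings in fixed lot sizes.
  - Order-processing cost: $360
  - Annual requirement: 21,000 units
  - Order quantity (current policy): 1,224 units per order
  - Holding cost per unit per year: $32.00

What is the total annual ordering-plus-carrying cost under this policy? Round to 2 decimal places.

$25,760.47

Annual ordering cost = (D/Q)·S = (21,000/1,224) × 360 = $6,176.47
Annual holding cost  = (Q/2)·H = (1,224/2) × 32 = $19,584.00
Total = $6,176.47 + $19,584.00 = $25,760.47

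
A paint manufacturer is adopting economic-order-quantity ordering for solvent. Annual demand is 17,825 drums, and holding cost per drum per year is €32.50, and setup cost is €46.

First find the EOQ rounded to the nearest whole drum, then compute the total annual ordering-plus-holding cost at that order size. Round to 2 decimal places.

€7,300.47

Optimal lot size Q* = (2 × 17,825 × €46 / €32.5)^½ ≈ 224.63 → Q = 225 drums
Orders/yr = 17,825/225 = 79.222; ordering cost = 79.222 × €46 = €3,644.22
Average inventory = 225/2 = 112.5; holding cost = 112.5 × €32.5 = €3,656.25
Total = €3,644.22 + €3,656.25 = €7,300.47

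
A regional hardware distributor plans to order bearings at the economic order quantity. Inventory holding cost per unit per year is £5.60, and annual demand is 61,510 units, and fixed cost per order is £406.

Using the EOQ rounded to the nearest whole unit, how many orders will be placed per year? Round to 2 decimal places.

EOQ = √(2DS/H) = √(2 × 61,510 × 406 / 5.6)
    = √(8,918,950.00) ≈ 2,986.46 → Q = 2,986
N = D/Q = 61,510/2,986 ≈ 20.599 orders/yr

20.60 orders per year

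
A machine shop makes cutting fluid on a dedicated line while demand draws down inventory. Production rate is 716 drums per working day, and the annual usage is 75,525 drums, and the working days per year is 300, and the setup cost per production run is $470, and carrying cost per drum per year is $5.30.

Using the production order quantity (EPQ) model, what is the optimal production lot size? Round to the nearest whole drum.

4,545 drums

Daily demand d = 75,525/300 = 251.750; p = 716; 1 − d/p = 0.64839
EPQ = √(2DS / (H(1 − d/p)))
    = √(2 × 75,525 × 470 / (5.3 × 0.64839)) ≈ 4,545.19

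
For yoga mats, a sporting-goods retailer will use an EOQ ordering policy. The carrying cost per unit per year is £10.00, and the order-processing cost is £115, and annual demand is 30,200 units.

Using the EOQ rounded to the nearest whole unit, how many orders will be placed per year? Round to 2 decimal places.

EOQ = √(2DS/H) = √(2 × 30,200 × 115 / 10)
    = √(694,600.00) ≈ 833.43 → Q = 833
N = D/Q = 30,200/833 ≈ 36.255 orders/yr

36.25 orders per year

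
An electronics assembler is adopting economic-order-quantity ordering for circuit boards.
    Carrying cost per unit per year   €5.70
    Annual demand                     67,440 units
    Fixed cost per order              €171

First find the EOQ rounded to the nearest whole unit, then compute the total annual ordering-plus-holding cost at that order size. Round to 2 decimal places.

€11,465.93

Q* = √(2·D·S / H) = √(2·67,440·171 / 5.7) = √4,046,400.0 ≈ 2,011.57 → Q = 2,012 units
Annual ordering cost = (D/Q)·S = (67,440/2,012) × 171 = €5,731.73
Annual holding cost  = (Q/2)·H = (2,012/2) × 5.7 = €5,734.20
Total = €5,731.73 + €5,734.20 = €11,465.93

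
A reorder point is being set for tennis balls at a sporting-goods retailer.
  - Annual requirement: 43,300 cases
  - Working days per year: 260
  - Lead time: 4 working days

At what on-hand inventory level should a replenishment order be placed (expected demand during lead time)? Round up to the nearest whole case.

667 cases

Daily demand d = 43,300 / 260 = 166.538 cases/day
Demand during lead time = 166.538 × 4 = 666.15
Reorder point = 666.15 → round up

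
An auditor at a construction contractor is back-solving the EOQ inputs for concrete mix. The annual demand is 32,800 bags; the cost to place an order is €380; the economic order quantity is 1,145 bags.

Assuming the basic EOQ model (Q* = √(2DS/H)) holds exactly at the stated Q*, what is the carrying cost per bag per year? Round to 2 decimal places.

€19.01

EOQ relation: Q² = 2DS/H, so rearrange for the unknown.
H = 2DS / Q² = 2 × 32,800 × 380 / 1,145² = 19.0141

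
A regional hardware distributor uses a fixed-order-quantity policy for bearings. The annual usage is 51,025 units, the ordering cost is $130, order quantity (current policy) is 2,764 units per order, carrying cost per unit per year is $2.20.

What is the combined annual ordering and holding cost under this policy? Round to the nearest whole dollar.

$5,440

Annual ordering cost = (D/Q)·S = (51,025/2,764) × 130 = $2,399.87
Annual holding cost  = (Q/2)·H = (2,764/2) × 2.2 = $3,040.40
Total = $2,399.87 + $3,040.40 = $5,440.27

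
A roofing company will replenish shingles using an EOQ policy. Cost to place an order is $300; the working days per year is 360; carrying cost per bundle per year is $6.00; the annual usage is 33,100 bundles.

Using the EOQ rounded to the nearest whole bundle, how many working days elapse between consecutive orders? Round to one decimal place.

2DS/H = 2·33,100·300/6 = 3,310,000.00
EOQ = √3,310,000.00 ≈ 1,819.34 → Q = 1,819 bundles
Days between orders = 360 / (D/Q) = 360 / 18.197 ≈ 19.784

19.8 days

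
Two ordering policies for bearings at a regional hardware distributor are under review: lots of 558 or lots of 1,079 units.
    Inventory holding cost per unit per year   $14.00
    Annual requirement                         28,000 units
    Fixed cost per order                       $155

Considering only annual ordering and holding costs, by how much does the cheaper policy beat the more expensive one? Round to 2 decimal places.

$108.53

For each Q, cost = (D/Q)·S + (Q/2)·H.
TC(558) = (28,000/558)×155 + (558/2)×14 = $11,683.78
TC(1,079) = (28,000/1,079)×155 + (1,079/2)×14 = $11,575.24
|ΔTC| = |$11,683.78 − $11,575.24| = $108.53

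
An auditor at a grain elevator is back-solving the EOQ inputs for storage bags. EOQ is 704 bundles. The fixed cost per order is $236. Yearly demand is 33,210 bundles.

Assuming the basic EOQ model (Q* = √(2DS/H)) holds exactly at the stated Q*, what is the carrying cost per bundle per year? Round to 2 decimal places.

$31.63

From Q* = √(2DS/H) ⇒ Q*² = 2DS/H.
H = 2DS / Q² = 2 × 33,210 × 236 / 704² = 31.6276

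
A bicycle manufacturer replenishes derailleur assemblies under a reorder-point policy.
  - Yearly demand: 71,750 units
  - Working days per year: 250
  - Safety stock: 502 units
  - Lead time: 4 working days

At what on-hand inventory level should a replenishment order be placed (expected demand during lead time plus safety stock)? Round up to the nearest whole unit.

Daily demand d = 71,750 / 250 = 287.000 units/day
Demand during lead time = 287.000 × 4 = 1,148.00
Reorder point = 1,148.00 + 502 = 1,650.00 → round up

1,650 units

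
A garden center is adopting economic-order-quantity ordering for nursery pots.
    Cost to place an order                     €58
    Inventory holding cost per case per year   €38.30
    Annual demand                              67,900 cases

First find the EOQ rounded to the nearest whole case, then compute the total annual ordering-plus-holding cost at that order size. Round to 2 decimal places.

€17,368.55

EOQ = √(2DS/H) = √(2 × 67,900 × 58 / 38.3)
    = √(205,650.13) ≈ 453.49 → Q = 453 cases
Annual ordering cost = (D/Q)·S = (67,900/453) × 58 = €8,693.60
Annual holding cost  = (Q/2)·H = (453/2) × 38.3 = €8,674.95
Total = €8,693.60 + €8,674.95 = €17,368.55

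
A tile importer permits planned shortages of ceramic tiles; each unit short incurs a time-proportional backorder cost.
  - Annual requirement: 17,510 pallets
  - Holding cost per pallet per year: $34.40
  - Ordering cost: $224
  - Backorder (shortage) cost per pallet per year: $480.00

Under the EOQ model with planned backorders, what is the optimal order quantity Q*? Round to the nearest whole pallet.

Basic EOQ = √(2·17,510·224/34.4) = 477.532
Backorder adjustment √((H+b)/b) = √((34.4+480)/480) = 1.0352
Q* = 477.532 × 1.0352 ≈ 494.35

494 pallets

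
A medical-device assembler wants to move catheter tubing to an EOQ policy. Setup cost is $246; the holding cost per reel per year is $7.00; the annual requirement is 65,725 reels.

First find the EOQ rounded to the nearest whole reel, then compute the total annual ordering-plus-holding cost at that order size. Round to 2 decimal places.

EOQ = √(2DS/H) = √(2 × 65,725 × 246 / 7)
    = √(4,619,528.57) ≈ 2,149.31 → Q = 2,149 reels
Ordering: D/Q × S = 65,725/2,149 × $246 = $7,523.66
Holding:  Q/2 × H = 2,149/2 × $7 = $7,521.50
Total = $7,523.66 + $7,521.50 = $15,045.16

$15,045.16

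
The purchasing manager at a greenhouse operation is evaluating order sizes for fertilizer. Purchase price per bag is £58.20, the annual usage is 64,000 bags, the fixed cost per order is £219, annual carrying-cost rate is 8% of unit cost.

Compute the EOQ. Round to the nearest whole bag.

Carrying cost H = £58.2 × 8% = £4.6560/bag/yr
2DS/H = 2·64,000·219/4.656 = 6,020,618.56
EOQ = √6,020,618.56 ≈ 2,453.69

2,454 bags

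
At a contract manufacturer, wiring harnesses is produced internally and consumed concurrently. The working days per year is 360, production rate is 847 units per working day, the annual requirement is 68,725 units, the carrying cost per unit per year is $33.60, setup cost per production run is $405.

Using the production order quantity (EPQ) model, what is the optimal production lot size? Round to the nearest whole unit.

1,462 units

Daily demand d = 68,725/360 = 190.903; p = 847; 1 − d/p = 0.77461
EPQ = √(2DS / (H(1 − d/p)))
    = √(2 × 68,725 × 405 / (33.6 × 0.77461)) ≈ 1,462.47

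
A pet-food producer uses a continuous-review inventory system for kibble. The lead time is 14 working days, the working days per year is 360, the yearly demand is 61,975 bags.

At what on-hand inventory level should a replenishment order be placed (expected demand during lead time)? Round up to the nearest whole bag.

2,411 bags

Daily demand d = 61,975 / 360 = 172.153 bags/day
Demand during lead time = 172.153 × 14 = 2,410.14
Reorder point = 2,410.14 → round up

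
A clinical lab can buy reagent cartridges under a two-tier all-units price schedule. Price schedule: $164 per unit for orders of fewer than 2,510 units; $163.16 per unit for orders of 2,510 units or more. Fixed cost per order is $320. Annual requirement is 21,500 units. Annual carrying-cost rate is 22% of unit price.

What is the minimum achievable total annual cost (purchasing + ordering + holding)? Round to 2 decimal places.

H₁ = 22%×$164 = $36.0800;  H₂ = 22%×$163.16 = $35.8952
EOQ₁ = √(2×21,500×320/36.0800) = 617.56  (< 2,510, feasible at tier 1)
EOQ₂ = √(2×21,500×320/35.8952) = 619.14  (< 2,510 → use Q = 2,510 at tier-2 price)
TC(tier 1 (EOQ₁), Q≈617.6) = $3,548,281.40
TC(tier 2, Q≈2,510.0) = $3,555,729.51
Minimum at tier 1 (EOQ₁): $3,548,281.40

$3,548,281.40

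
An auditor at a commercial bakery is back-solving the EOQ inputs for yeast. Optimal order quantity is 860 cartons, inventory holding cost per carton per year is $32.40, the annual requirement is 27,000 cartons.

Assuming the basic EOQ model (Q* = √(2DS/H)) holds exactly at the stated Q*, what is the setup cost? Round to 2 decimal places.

From Q* = √(2DS/H) ⇒ Q*² = 2DS/H.
S = Q²H / (2D) = 860² × 32.4 / (2 × 27,000) = 443.7600

$443.76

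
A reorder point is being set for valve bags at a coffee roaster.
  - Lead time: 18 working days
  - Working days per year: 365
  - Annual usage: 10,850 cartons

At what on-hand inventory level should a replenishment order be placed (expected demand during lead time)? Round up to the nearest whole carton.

Daily demand d = 10,850 / 365 = 29.726 cartons/day
Demand during lead time = 29.726 × 18 = 535.07
Reorder point = 535.07 → round up

536 cartons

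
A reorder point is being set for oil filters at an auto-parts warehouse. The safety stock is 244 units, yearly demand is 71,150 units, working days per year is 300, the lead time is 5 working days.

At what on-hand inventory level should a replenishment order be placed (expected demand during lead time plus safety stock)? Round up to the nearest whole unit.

1,430 units

Daily demand d = 71,150 / 300 = 237.167 units/day
Demand during lead time = 237.167 × 5 = 1,185.83
Reorder point = 1,185.83 + 244 = 1,429.83 → round up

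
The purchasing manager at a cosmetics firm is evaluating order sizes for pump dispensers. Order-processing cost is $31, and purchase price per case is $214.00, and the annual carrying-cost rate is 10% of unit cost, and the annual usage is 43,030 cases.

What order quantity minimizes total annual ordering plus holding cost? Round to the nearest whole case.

353 cases

Holding cost per case per year: H = 10% × $214 = $21.4000
EOQ = √(2DS/H) = √(2 × 43,030 × 31 / 21.4)
    = √(124,666.36) ≈ 353.08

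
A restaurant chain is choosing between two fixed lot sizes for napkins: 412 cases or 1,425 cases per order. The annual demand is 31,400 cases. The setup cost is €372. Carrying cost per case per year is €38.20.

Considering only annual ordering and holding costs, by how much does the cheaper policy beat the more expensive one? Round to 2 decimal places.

€806.10

TC(Q) = (D/Q)S + (Q/2)H
TC(412) = (31,400/412)×372 + (412/2)×38.2 = €36,220.66
TC(1,425) = (31,400/1,425)×372 + (1,425/2)×38.2 = €35,414.55
|ΔTC| = |€36,220.66 − €35,414.55| = €806.10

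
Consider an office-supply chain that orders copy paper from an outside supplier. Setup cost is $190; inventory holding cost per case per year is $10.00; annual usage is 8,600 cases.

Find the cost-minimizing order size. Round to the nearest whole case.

572 cases

Q* = √(2·D·S / H) = √(2·8,600·190 / 10) = √326,800.0 ≈ 571.66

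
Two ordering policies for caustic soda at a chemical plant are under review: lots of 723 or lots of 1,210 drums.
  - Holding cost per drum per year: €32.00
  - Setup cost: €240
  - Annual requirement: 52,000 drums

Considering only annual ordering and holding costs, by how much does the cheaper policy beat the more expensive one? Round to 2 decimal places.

€844.64

Annual cost at Q: ordering D·S/Q plus holding Q·H/2.
TC(723) = (52,000/723)×240 + (723/2)×32 = €28,829.41
TC(1,210) = (52,000/1,210)×240 + (1,210/2)×32 = €29,674.05
Lots of 723 are cheaper by €844.64.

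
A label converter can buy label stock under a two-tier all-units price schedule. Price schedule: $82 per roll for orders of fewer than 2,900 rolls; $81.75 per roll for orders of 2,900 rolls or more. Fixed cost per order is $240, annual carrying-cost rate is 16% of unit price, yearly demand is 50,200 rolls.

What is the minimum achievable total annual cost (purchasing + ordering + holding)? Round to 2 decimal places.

$4,126,970.48

H₁ = 16%×$82 = $13.1200;  H₂ = 16%×$81.75 = $13.0800
EOQ₁ = √(2×50,200×240/13.1200) = 1,355.21  (< 2,900, feasible at tier 1)
EOQ₂ = √(2×50,200×240/13.0800) = 1,357.28  (< 2,900 → use Q = 2,900 at tier-2 price)
TC(tier 1 (EOQ₁), Q≈1,355.2) = $4,134,180.31
TC(tier 2, Q≈2,900.0) = $4,126,970.48
Minimum at tier 2: $4,126,970.48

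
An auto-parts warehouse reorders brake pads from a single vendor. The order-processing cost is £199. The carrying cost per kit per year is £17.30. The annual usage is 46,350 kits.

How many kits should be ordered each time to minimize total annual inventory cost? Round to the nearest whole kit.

Q* = √(2·D·S / H) = √(2·46,350·199 / 17.3) = √1,066,317.9 ≈ 1,032.63

1,033 kits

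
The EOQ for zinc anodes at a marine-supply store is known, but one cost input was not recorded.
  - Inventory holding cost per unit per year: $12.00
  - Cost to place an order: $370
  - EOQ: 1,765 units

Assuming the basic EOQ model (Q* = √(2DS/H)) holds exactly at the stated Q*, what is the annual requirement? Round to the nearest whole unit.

50,517 units per year

EOQ relation: Q² = 2DS/H, so rearrange for the unknown.
D = Q²H / (2S) = 1,765² × 12 / (2 × 370) = 50,517.16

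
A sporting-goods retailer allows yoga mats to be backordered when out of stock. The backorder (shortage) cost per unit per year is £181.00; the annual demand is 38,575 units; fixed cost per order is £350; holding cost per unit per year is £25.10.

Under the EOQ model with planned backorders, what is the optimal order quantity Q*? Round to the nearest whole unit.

Q* = √(2DS/H) · √((H + b)/b)
   = √(2 × 38,575 × 350 / 25.1) · √((25.1 + 181) / 181)
   = 1,037.206 × 1.0671 ≈ 1,106.79

1,107 units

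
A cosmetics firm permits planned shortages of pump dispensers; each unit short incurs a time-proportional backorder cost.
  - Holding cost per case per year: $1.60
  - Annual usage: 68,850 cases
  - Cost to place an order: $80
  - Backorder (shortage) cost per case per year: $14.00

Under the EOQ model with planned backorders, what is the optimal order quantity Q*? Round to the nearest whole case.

Q* = √(2DS/H) · √((H + b)/b)
   = √(2 × 68,850 × 80 / 1.6) · √((1.6 + 14) / 14)
   = 2,623.928 × 1.0556 ≈ 2,769.81

2,770 cases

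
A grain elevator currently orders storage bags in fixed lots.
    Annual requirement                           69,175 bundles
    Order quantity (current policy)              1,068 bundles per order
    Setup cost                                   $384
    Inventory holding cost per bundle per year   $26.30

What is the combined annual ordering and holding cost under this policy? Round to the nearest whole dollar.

Orders/yr = 69,175/1,068 = 64.771; ordering cost = 64.771 × $384 = $24,871.91
Average inventory = 1,068/2 = 534; holding cost = 534 × $26.3 = $14,044.20
Total = $24,871.91 + $14,044.20 = $38,916.11

$38,916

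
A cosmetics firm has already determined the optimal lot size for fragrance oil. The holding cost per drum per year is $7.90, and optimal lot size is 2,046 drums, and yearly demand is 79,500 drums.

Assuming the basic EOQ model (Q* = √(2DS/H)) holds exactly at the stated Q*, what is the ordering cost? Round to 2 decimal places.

$207.99

EOQ relation: Q² = 2DS/H, so rearrange for the unknown.
S = Q²H / (2D) = 2,046² × 7.9 / (2 × 79,500) = 207.9894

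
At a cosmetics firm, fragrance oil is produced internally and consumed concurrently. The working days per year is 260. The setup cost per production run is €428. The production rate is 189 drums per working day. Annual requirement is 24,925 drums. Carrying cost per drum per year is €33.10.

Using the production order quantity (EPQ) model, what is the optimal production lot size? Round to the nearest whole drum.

d = 24,925/260 = 95.8654 drums/day;  effective holding cost H(1 − d/p) = 33.1·(1 − 95.8654/189) = 16.31088
Q* = √(2DS / H_eff) = √(2·24,925·428 / 16.31088) ≈ 1,143.71

1,144 drums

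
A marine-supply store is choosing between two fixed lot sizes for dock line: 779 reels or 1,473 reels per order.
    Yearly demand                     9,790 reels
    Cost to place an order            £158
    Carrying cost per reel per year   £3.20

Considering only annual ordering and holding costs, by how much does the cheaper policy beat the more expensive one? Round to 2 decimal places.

For each Q, cost = (D/Q)·S + (Q/2)·H.
TC(779) = (9,790/779)×158 + (779/2)×3.2 = £3,232.05
TC(1,473) = (9,790/1,473)×158 + (1,473/2)×3.2 = £3,406.92
Lots of 779 are cheaper by £174.87.

£174.87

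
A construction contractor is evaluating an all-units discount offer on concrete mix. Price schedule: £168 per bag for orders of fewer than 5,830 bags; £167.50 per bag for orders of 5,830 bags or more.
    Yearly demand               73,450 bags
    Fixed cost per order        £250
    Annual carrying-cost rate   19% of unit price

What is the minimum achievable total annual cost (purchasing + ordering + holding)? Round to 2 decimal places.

H₁ = 19%×£168 = £31.9200;  H₂ = 19%×£167.50 = £31.8250
EOQ₁ = √(2×73,450×250/31.9200) = 1,072.63  (< 5,830, feasible at tier 1)
EOQ₂ = √(2×73,450×250/31.8250) = 1,074.23  (< 5,830 → use Q = 5,830 at tier-2 price)
TC(tier 1 (EOQ₁), Q≈1,072.6) = £12,373,838.31
TC(tier 2, Q≈5,830.0) = £12,398,794.53
Minimum at tier 1 (EOQ₁): £12,373,838.31

£12,373,838.31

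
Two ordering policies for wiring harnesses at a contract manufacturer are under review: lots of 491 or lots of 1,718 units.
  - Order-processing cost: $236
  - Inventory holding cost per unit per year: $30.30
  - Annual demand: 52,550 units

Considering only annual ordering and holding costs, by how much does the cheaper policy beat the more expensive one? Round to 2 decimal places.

Annual cost at Q: ordering D·S/Q plus holding Q·H/2.
TC(491) = (52,550/491)×236 + (491/2)×30.3 = $32,696.90
TC(1,718) = (52,550/1,718)×236 + (1,718/2)×30.3 = $33,246.44
|ΔTC| = |$32,696.90 − $33,246.44| = $549.54

$549.54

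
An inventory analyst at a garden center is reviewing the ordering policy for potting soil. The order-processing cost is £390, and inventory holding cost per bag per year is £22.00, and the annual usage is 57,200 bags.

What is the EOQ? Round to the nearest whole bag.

1,424 bags

2DS/H = 2·57,200·390/22 = 2,028,000.00
EOQ = √2,028,000.00 ≈ 1,424.08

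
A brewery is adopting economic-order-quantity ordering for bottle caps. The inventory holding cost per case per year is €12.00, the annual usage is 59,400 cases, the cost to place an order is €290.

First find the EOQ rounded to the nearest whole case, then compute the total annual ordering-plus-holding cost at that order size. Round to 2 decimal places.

2DS/H = 2·59,400·290/12 = 2,871,000.00
EOQ = √2,871,000.00 ≈ 1,694.40 → Q = 1,694 cases
Orders/yr = 59,400/1,694 = 35.065; ordering cost = 35.065 × €290 = €10,168.83
Average inventory = 1,694/2 = 847; holding cost = 847 × €12 = €10,164.00
Total = €10,168.83 + €10,164.00 = €20,332.83

€20,332.83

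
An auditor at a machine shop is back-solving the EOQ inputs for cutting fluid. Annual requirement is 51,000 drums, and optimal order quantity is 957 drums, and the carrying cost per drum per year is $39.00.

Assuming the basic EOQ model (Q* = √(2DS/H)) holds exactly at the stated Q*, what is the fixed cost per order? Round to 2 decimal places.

$350.18

EOQ relation: Q² = 2DS/H, so rearrange for the unknown.
S = Q²H / (2D) = 957² × 39 / (2 × 51,000) = 350.1776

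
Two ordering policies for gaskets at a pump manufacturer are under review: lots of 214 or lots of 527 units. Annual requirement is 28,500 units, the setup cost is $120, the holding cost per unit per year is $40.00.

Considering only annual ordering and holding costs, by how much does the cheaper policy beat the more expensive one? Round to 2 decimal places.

$3,231.74

TC(Q) = (D/Q)S + (Q/2)H
TC(214) = (28,500/214)×120 + (214/2)×40 = $20,261.31
TC(527) = (28,500/527)×120 + (527/2)×40 = $17,029.56
Lots of 527 are cheaper by $3,231.74.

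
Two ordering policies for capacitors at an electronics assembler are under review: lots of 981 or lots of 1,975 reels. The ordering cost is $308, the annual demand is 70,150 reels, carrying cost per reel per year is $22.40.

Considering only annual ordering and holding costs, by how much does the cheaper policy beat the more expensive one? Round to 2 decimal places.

TC(Q) = (D/Q)S + (Q/2)H
TC(981) = (70,150/981)×308 + (981/2)×22.4 = $33,011.87
TC(1,975) = (70,150/1,975)×308 + (1,975/2)×22.4 = $33,059.85
Cheaper: Q = 981.  Difference = $47.98

$47.98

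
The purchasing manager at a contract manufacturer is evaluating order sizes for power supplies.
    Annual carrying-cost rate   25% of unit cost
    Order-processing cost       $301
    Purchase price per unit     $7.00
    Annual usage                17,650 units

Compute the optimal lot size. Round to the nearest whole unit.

Carrying cost H = $7 × 25% = $1.7500/unit/yr
EOQ = √(2DS/H) = √(2 × 17,650 × 301 / 1.75)
    = √(6,071,600.00) ≈ 2,464.06

2,464 units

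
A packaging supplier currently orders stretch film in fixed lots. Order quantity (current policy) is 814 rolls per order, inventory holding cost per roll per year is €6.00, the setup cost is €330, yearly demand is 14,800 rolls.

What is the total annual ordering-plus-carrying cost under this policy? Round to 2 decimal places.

Ordering: D/Q × S = 14,800/814 × €330 = €6,000.00
Holding:  Q/2 × H = 814/2 × €6 = €2,442.00
Total = €6,000.00 + €2,442.00 = €8,442.00

€8,442.00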